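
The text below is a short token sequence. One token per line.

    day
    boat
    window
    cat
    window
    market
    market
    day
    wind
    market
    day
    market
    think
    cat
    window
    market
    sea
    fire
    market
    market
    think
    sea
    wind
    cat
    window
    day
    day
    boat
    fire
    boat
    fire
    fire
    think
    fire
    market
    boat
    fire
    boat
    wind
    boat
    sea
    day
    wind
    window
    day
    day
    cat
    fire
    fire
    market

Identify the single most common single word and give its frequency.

Unigram frequencies (highest first):
  market: 9
  day: 8
  fire: 8
  boat: 6
  window: 5
  cat: 4
  … (3 more, each ≤ 4)

"market", 9 times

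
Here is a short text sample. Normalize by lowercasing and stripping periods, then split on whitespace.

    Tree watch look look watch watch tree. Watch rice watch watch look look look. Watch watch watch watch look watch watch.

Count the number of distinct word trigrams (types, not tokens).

21 tokens → 19 trigram windows in total.
Repeated trigrams (each contributes count−1 duplicates):
  look watch watch: 3
  look look watch: 2
  watch look look: 2
  watch watch look: 2
  watch watch watch: 2
6 duplicate windows → 19 − 6 = 13 distinct.

13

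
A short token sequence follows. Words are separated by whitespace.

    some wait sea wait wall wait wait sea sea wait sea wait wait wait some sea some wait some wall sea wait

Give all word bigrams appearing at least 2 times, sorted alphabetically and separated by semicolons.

sea wait; some wait; wait sea; wait some; wait wait

Bigram counts meeting the condition (at least 2 times):
  sea wait: 4
  some wait: 2
  wait sea: 3
  wait some: 2
  wait wait: 3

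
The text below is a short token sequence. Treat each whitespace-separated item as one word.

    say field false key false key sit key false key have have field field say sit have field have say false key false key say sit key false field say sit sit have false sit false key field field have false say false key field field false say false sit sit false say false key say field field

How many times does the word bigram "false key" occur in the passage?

Scanning the 57 overlapping bigram windows for "false key":
  position 3–4: false key
  position 5–6: false key
  position 9–10: false key
  position 21–22: false key
  position 23–24: false key
  position 36–37: false key
  position 43–44: false key
  position 54–55: false key

8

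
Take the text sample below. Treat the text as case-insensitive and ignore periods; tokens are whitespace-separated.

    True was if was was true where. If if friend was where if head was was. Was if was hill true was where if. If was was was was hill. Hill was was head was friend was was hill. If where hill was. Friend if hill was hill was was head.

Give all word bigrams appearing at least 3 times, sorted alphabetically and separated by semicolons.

Bigram counts meeting the condition (at least 3 times):
  hill was: 4
  if was: 3
  was hill: 4
  was was: 9
  where if: 3

hill was; if was; was hill; was was; where if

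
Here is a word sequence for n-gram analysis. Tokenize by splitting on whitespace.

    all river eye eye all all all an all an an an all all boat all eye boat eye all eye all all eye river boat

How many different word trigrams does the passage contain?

23

26 tokens → 24 trigram windows in total.
Repeated trigrams (each contributes count−1 duplicates):
  eye all all: 2
1 duplicate windows → 24 − 1 = 23 distinct.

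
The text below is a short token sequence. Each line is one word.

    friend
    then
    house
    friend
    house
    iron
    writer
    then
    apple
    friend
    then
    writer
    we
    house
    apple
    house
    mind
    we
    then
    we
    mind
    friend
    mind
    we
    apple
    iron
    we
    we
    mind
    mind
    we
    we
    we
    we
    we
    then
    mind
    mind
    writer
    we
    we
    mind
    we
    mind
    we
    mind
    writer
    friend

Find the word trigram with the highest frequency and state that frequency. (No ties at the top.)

Trigram frequencies (highest first):
  we we we: 3
  we we mind: 2
  we mind we: 2
  mind we mind: 2
  friend then house: 1
  then house friend: 1
  … (35 more, each ≤ 1)

"we we we", 3 times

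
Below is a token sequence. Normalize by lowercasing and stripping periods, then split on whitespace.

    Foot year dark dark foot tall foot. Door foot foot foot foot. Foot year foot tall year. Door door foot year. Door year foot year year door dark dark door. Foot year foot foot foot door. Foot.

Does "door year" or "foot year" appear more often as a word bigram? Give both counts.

"door year": 1 occurrence
"foot year": 5 occurrences

"foot year" (5 vs 1)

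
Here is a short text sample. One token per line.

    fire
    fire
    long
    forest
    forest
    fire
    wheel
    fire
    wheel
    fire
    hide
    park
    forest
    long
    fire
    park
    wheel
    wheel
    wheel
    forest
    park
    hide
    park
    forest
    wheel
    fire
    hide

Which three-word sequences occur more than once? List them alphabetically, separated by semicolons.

Trigram counts meeting the condition (more than once):
  fire wheel fire: 2
  hide park forest: 2
  wheel fire hide: 2

fire wheel fire; hide park forest; wheel fire hide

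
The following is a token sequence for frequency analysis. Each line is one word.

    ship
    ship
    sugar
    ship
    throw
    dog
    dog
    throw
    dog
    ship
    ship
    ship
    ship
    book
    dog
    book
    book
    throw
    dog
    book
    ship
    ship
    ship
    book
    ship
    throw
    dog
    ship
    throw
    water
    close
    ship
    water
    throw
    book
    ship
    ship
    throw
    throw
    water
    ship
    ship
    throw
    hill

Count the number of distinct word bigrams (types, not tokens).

44 tokens → 43 bigram windows in total.
Repeated bigrams (each contributes count−1 duplicates):
  ship ship: 8
  ship throw: 5
  throw dog: 4
  book ship: 3
  dog book: 2
  dog ship: 2
  ship book: 2
  throw water: 2
20 duplicate windows → 43 − 20 = 23 distinct.

23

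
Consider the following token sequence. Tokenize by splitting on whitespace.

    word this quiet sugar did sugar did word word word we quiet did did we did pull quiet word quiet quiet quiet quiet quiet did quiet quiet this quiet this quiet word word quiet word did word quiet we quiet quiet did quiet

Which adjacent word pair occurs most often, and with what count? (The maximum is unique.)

"quiet quiet", 6 times

Bigram frequencies (highest first):
  quiet quiet: 6
  this quiet: 3
  word word: 3
  quiet did: 3
  quiet word: 3
  word quiet: 3
  … (16 more, each ≤ 2)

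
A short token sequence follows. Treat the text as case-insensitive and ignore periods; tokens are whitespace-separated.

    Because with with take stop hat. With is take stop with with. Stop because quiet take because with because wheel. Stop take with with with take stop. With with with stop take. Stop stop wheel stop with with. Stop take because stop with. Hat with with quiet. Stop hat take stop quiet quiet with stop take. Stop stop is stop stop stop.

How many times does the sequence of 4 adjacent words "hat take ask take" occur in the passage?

0

Scanning the 59 overlapping 4-gram windows for "hat take ask take":
  (none found)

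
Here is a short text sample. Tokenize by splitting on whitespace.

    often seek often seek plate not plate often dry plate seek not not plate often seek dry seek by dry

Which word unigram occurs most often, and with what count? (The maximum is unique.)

Unigram frequencies (highest first):
  seek: 5
  often: 4
  plate: 4
  not: 3
  dry: 3
  by: 1

"seek", 5 times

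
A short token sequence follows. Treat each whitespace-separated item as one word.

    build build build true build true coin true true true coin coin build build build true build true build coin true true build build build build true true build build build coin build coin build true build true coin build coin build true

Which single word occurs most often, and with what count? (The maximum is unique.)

"build", 21 times

Unigram frequencies (highest first):
  build: 21
  true: 14
  coin: 8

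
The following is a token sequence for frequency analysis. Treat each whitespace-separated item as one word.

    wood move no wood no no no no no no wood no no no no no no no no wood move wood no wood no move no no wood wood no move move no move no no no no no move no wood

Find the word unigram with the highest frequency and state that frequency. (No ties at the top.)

"no", 27 times

Unigram frequencies (highest first):
  no: 27
  wood: 9
  move: 7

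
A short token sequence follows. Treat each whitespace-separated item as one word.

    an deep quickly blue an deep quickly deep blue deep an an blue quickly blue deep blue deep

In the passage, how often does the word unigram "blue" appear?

5

Scanning the 18 tokens for "blue":
  position 4: blue
  position 9: blue
  position 13: blue
  position 15: blue
  position 17: blue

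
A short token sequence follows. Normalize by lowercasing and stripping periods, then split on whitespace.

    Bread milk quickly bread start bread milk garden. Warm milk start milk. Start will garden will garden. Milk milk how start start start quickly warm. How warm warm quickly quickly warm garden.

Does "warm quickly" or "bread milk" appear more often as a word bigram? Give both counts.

"bread milk" (2 vs 1)

"warm quickly": 1 occurrence
"bread milk": 2 occurrences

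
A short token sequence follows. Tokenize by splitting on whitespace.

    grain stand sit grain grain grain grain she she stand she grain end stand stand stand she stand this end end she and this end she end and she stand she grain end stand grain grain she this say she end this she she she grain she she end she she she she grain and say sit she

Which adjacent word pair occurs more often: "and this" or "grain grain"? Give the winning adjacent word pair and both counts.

"and this": 1 occurrence
"grain grain": 4 occurrences

"grain grain" (4 vs 1)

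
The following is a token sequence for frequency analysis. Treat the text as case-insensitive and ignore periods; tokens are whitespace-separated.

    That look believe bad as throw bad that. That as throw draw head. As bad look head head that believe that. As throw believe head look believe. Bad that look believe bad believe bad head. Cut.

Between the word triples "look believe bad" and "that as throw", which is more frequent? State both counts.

"look believe bad" (3 vs 2)

"look believe bad": 3 occurrences
"that as throw": 2 occurrences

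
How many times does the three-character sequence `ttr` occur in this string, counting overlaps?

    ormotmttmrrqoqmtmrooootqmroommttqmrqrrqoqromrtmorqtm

Sliding a length-3 window over the 52 characters (50 positions):
  (no match at any position)

0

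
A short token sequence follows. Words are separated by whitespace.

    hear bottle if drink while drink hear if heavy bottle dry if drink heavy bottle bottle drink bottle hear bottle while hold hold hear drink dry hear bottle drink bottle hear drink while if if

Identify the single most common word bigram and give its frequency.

Bigram frequencies (highest first):
  hear bottle: 3
  if drink: 2
  drink while: 2
  heavy bottle: 2
  bottle drink: 2
  drink bottle: 2
  … (19 more, each ≤ 2)

"hear bottle", 3 times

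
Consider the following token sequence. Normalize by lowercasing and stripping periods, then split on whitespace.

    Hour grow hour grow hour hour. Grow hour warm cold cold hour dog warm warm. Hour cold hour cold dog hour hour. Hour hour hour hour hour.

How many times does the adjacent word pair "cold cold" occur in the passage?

1

Scanning the 26 overlapping bigram windows for "cold cold":
  position 10–11: cold cold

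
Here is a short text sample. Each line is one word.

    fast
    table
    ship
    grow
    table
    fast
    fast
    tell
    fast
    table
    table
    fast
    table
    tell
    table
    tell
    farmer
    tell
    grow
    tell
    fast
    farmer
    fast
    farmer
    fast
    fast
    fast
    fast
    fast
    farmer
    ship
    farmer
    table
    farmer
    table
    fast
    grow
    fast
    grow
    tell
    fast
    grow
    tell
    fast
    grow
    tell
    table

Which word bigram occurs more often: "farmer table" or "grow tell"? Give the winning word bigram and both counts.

"farmer table": 2 occurrences
"grow tell": 4 occurrences

"grow tell" (4 vs 2)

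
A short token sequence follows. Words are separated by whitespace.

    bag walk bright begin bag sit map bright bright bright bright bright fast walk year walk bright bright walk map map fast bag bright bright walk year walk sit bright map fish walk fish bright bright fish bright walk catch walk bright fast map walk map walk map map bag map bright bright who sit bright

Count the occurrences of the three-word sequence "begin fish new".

0

Scanning the 54 overlapping trigram windows for "begin fish new":
  (none found)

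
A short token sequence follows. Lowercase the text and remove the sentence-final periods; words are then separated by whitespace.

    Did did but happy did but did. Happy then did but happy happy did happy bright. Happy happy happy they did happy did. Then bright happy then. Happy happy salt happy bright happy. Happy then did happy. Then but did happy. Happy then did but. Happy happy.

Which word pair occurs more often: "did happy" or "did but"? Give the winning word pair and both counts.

"did happy" (5 vs 4)

"did happy": 5 occurrences
"did but": 4 occurrences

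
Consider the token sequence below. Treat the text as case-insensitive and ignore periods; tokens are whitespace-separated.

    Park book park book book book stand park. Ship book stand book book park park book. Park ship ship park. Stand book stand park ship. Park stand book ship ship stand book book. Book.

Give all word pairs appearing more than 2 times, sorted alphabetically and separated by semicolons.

book book; book park; book stand; park book; park ship; stand book

Bigram counts meeting the condition (more than 2 times):
  book book: 5
  book park: 3
  book stand: 3
  park book: 3
  park ship: 3
  stand book: 4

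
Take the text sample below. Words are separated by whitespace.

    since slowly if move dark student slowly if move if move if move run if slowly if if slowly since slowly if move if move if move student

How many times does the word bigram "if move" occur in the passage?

Scanning the 27 overlapping bigram windows for "if move":
  position 3–4: if move
  position 8–9: if move
  position 10–11: if move
  position 12–13: if move
  position 22–23: if move
  position 24–25: if move
  position 26–27: if move

7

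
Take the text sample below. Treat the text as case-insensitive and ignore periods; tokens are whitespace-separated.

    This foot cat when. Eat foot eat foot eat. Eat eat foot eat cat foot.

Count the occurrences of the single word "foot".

5

Scanning the 15 tokens for "foot":
  position 2: foot
  position 6: foot
  position 8: foot
  position 12: foot
  position 15: foot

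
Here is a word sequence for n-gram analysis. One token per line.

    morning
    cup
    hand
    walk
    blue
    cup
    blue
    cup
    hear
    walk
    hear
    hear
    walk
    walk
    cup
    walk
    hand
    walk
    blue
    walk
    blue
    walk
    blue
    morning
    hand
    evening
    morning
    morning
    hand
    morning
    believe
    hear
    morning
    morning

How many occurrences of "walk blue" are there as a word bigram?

4

Scanning the 33 overlapping bigram windows for "walk blue":
  position 4–5: walk blue
  position 18–19: walk blue
  position 20–21: walk blue
  position 22–23: walk blue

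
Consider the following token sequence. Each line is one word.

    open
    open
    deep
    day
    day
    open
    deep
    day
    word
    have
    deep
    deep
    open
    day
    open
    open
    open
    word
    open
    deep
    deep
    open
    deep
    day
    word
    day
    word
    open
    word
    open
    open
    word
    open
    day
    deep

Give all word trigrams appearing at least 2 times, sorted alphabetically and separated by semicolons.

Trigram counts meeting the condition (at least 2 times):
  deep day word: 2
  deep deep open: 2
  open deep day: 3
  open open word: 2
  open word open: 3

deep day word; deep deep open; open deep day; open open word; open word open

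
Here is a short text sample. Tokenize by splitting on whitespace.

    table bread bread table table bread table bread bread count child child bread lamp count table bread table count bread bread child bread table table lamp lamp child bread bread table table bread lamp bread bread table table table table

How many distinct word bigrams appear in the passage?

40 tokens → 39 bigram windows in total.
Repeated bigrams (each contributes count−1 duplicates):
  bread table: 6
  table table: 6
  bread bread: 5
  table bread: 5
  child bread: 3
  bread lamp: 2
21 duplicate windows → 39 − 21 = 18 distinct.

18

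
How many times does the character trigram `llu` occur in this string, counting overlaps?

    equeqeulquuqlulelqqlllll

Sliding a length-3 window over the 24 characters (22 positions):
  (no match at any position)

0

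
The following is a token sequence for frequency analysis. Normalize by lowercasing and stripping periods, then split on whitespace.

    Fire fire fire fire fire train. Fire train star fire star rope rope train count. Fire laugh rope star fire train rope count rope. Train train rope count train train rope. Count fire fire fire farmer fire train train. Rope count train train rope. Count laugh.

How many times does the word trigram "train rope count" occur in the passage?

Scanning the 44 overlapping trigram windows for "train rope count":
  position 21–23: train rope count
  position 26–28: train rope count
  position 30–32: train rope count
  position 39–41: train rope count
  position 43–45: train rope count

5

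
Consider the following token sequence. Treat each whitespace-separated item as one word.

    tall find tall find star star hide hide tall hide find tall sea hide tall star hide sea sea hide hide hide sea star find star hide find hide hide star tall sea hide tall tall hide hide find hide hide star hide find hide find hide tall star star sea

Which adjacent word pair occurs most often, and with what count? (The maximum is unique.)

Bigram frequencies (highest first):
  hide hide: 6
  hide find: 5
  star hide: 4
  hide tall: 4
  find hide: 4
  sea hide: 3
  … (15 more, each ≤ 2)

"hide hide", 6 times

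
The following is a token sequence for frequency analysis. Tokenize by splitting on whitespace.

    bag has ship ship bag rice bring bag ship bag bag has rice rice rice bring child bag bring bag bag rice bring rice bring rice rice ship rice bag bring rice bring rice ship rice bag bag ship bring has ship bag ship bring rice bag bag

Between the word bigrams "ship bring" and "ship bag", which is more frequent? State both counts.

"ship bring": 2 occurrences
"ship bag": 3 occurrences

"ship bag" (3 vs 2)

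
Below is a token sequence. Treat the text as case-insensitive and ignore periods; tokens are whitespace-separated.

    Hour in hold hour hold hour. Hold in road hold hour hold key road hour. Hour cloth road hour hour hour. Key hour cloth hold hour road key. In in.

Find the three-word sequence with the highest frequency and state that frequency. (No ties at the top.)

Trigram frequencies (highest first):
  hold hour hold: 3
  road hour hour: 2
  hour in hold: 1
  in hold hour: 1
  hour hold hour: 1
  hour hold in: 1
  … (19 more, each ≤ 1)

"hold hour hold", 3 times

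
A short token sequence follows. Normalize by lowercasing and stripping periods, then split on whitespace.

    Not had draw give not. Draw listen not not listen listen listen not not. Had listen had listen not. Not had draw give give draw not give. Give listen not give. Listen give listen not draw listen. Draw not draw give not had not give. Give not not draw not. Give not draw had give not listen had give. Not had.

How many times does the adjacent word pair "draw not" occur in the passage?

3

Scanning the 60 overlapping bigram windows for "draw not":
  position 25–26: draw not
  position 38–39: draw not
  position 49–50: draw not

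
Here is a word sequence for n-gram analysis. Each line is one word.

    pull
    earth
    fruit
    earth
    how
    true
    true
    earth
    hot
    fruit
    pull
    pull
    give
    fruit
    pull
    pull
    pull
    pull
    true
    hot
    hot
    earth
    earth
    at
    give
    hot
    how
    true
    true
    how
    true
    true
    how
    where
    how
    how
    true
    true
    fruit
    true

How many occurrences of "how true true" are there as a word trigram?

Scanning the 38 overlapping trigram windows for "how true true":
  position 5–7: how true true
  position 27–29: how true true
  position 30–32: how true true
  position 36–38: how true true

4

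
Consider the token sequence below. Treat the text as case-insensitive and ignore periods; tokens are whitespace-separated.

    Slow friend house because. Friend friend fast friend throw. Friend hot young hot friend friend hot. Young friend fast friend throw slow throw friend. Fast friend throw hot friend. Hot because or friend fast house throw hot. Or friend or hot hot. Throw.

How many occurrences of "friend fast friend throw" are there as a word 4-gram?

Scanning the 40 overlapping 4-gram windows for "friend fast friend throw":
  position 6–9: friend fast friend throw
  position 18–21: friend fast friend throw
  position 24–27: friend fast friend throw

3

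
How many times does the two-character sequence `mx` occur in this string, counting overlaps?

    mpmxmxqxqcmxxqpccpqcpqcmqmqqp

Sliding a length-2 window over the 29 characters (28 positions):
  position 3–4: mx
  position 5–6: mx
  position 11–12: mx

3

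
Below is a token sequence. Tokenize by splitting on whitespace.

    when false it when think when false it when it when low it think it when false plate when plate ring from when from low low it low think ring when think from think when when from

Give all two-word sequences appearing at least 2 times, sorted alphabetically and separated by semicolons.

false it; it when; low it; think when; when false; when from; when think

Bigram counts meeting the condition (at least 2 times):
  false it: 2
  it when: 4
  low it: 2
  think when: 2
  when false: 3
  when from: 2
  when think: 2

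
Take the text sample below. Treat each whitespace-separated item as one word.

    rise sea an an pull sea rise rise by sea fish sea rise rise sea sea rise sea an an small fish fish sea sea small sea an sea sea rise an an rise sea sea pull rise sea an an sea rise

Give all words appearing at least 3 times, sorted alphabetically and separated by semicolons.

Unigram counts meeting the condition (at least 3 times):
  an: 9
  fish: 3
  rise: 10
  sea: 16

an; fish; rise; sea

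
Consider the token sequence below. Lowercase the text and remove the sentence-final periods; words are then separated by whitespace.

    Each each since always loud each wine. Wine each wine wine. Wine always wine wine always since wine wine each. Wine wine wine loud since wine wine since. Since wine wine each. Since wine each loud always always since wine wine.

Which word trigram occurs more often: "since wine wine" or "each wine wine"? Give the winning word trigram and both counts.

"since wine wine": 4 occurrences
"each wine wine": 3 occurrences

"since wine wine" (4 vs 3)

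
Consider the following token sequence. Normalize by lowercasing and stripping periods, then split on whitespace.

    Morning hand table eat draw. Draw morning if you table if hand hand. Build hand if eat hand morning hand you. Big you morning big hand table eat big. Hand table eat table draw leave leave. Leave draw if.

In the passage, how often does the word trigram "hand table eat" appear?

Scanning the 37 overlapping trigram windows for "hand table eat":
  position 2–4: hand table eat
  position 26–28: hand table eat
  position 30–32: hand table eat

3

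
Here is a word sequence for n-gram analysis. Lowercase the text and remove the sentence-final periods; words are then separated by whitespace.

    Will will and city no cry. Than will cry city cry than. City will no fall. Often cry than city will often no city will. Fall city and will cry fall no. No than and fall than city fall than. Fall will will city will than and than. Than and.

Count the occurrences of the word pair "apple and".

Scanning the 49 overlapping bigram windows for "apple and":
  (none found)

0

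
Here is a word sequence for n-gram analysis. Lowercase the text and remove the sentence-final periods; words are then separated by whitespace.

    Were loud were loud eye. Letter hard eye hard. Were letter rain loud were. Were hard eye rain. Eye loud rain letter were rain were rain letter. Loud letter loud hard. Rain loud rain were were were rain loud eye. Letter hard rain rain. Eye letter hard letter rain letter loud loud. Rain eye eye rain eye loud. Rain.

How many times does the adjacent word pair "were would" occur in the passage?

Scanning the 58 overlapping bigram windows for "were would":
  (none found)

0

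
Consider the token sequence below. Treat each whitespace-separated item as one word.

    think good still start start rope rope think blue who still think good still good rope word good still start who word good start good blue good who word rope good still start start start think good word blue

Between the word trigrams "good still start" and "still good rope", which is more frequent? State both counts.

"good still start": 3 occurrences
"still good rope": 1 occurrence

"good still start" (3 vs 1)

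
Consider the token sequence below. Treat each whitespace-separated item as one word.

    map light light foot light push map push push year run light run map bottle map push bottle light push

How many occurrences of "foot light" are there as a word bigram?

1

Scanning the 19 overlapping bigram windows for "foot light":
  position 4–5: foot light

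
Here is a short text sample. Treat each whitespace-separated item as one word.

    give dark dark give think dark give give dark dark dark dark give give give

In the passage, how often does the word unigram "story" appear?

Scanning the 15 tokens for "story":
  (none found)

0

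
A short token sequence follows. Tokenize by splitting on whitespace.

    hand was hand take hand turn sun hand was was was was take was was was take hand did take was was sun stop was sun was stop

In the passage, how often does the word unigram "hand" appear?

5

Scanning the 28 tokens for "hand":
  position 1: hand
  position 3: hand
  position 5: hand
  position 8: hand
  position 18: hand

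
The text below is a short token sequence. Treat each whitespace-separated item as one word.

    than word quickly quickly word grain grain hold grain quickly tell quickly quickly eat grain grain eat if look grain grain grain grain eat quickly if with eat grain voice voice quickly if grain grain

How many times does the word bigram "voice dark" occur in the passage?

Scanning the 34 overlapping bigram windows for "voice dark":
  (none found)

0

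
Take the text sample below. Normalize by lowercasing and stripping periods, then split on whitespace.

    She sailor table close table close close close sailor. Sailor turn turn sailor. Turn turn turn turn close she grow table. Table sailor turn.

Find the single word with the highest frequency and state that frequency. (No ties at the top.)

"turn", 7 times

Unigram frequencies (highest first):
  turn: 7
  sailor: 5
  close: 5
  table: 4
  she: 2
  grow: 1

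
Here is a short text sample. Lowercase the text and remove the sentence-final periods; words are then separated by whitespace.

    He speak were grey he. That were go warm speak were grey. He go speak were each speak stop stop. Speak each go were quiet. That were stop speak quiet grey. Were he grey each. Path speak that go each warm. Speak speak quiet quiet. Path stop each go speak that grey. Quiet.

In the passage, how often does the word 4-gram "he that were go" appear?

1

Scanning the 50 overlapping 4-gram windows for "he that were go":
  position 5–8: he that were go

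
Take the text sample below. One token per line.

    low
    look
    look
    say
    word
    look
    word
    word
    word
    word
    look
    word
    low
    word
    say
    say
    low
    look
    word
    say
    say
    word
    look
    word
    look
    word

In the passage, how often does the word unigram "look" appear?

7

Scanning the 26 tokens for "look":
  position 2: look
  position 3: look
  position 6: look
  position 11: look
  position 18: look
  position 23: look
  position 25: look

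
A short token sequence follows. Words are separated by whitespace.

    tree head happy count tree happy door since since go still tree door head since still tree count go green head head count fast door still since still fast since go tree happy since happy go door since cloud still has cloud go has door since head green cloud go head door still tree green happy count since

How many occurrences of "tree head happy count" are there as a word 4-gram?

1

Scanning the 55 overlapping 4-gram windows for "tree head happy count":
  position 1–4: tree head happy count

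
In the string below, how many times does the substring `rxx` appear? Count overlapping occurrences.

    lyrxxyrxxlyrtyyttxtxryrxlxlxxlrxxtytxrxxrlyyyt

4

Sliding a length-3 window over the 46 characters (44 positions):
  position 3–5: rxx
  position 7–9: rxx
  position 31–33: rxx
  position 38–40: rxx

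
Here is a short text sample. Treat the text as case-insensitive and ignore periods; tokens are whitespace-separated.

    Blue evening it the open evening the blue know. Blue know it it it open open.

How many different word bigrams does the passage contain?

13

16 tokens → 15 bigram windows in total.
Repeated bigrams (each contributes count−1 duplicates):
  blue know: 2
  it it: 2
2 duplicate windows → 15 − 2 = 13 distinct.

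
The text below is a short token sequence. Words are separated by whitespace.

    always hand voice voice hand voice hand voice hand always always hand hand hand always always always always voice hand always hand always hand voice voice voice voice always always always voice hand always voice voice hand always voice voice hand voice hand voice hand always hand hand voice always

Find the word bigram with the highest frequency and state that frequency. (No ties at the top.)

"voice hand", 9 times

Bigram frequencies (highest first):
  voice hand: 9
  hand voice: 7
  hand always: 7
  voice voice: 6
  always always: 6
  always hand: 5
  … (3 more, each ≤ 4)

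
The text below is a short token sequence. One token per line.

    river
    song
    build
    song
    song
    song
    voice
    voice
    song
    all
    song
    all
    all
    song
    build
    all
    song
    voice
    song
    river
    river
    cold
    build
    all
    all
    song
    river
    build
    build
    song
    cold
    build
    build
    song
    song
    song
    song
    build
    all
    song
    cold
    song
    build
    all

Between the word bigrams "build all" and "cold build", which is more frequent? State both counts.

"build all" (4 vs 2)

"build all": 4 occurrences
"cold build": 2 occurrences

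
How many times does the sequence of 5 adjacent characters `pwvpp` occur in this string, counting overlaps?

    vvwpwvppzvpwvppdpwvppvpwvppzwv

Sliding a length-5 window over the 30 characters (26 positions):
  position 4–8: pwvpp
  position 11–15: pwvpp
  position 17–21: pwvpp
  position 23–27: pwvpp

4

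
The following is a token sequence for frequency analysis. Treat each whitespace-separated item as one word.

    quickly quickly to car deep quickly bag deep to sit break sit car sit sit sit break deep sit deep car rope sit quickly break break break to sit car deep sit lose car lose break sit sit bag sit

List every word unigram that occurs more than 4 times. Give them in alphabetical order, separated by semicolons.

Unigram counts meeting the condition (more than 4 times):
  break: 6
  car: 5
  deep: 5
  sit: 12

break; car; deep; sit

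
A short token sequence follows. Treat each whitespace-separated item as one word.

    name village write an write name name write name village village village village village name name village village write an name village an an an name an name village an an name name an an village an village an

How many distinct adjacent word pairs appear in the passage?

14

39 tokens → 38 bigram windows in total.
Repeated bigrams (each contributes count−1 duplicates):
  name village: 5
  village village: 5
  an an: 4
  an name: 4
  village an: 4
  name name: 3
  an village: 2
  name an: 2
  … (3 more repeated)
24 duplicate windows → 38 − 24 = 14 distinct.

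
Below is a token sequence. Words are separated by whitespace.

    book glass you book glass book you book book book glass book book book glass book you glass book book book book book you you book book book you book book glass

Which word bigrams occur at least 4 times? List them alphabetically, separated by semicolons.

Bigram counts meeting the condition (at least 4 times):
  book book: 11
  book glass: 5
  book you: 4
  glass book: 4
  you book: 4

book book; book glass; book you; glass book; you book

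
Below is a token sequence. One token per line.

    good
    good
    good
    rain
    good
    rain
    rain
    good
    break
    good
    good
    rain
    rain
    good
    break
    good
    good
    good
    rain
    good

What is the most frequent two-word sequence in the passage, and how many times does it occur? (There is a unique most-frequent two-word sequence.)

"good good", 5 times

Bigram frequencies (highest first):
  good good: 5
  good rain: 4
  rain good: 4
  rain rain: 2
  good break: 2
  break good: 2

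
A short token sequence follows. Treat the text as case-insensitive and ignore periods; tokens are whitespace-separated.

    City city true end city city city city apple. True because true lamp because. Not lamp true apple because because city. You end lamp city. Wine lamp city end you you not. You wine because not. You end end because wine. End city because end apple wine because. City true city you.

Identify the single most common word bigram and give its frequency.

Bigram frequencies (highest first):
  city city: 4
  city true: 2
  end city: 2
  because not: 2
  because city: 2
  city you: 2
  … (33 more, each ≤ 2)

"city city", 4 times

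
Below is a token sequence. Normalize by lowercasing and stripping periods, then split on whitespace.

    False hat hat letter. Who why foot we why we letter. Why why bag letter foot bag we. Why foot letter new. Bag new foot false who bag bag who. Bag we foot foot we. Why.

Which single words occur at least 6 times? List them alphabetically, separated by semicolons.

bag; foot; why

Unigram counts meeting the condition (at least 6 times):
  bag: 6
  foot: 6
  why: 6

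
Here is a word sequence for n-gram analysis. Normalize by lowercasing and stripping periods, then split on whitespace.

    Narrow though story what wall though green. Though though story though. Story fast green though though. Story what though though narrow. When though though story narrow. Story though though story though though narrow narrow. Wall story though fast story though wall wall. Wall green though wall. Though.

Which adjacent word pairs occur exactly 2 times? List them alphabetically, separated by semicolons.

story what; though narrow; though wall; wall though; wall wall

Bigram counts meeting the condition (exactly 2 times):
  story what: 2
  though narrow: 2
  though wall: 2
  wall though: 2
  wall wall: 2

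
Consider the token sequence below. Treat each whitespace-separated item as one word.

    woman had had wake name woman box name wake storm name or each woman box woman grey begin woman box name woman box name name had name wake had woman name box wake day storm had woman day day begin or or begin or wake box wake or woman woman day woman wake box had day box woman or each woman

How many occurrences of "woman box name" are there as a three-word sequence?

Scanning the 59 overlapping trigram windows for "woman box name":
  position 6–8: woman box name
  position 19–21: woman box name
  position 22–24: woman box name

3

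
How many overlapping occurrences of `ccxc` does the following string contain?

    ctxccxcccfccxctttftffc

2

Sliding a length-4 window over the 22 characters (19 positions):
  position 4–7: ccxc
  position 11–14: ccxc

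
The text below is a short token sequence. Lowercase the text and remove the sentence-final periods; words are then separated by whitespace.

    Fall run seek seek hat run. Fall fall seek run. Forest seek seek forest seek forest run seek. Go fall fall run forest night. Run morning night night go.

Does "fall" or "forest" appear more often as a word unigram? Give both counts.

"fall" (5 vs 4)

"fall": 5 occurrences
"forest": 4 occurrences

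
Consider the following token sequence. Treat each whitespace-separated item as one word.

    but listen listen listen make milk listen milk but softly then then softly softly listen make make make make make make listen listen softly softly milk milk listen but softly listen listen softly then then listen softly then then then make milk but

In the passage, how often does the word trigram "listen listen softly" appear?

2

Scanning the 41 overlapping trigram windows for "listen listen softly":
  position 22–24: listen listen softly
  position 31–33: listen listen softly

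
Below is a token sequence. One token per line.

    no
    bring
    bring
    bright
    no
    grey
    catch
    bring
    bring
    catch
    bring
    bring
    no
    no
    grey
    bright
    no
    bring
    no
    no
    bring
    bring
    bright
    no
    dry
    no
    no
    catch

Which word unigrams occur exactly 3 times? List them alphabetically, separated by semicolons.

Unigram counts meeting the condition (exactly 3 times):
  bright: 3
  catch: 3

bright; catch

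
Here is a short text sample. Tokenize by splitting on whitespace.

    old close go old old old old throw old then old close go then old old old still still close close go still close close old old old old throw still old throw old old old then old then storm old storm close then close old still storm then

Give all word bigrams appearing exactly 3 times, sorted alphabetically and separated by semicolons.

close go; old then; old throw; then old

Bigram counts meeting the condition (exactly 3 times):
  close go: 3
  old then: 3
  old throw: 3
  then old: 3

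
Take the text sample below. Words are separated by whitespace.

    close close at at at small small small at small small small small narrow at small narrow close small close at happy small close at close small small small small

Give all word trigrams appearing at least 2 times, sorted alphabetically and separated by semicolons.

at small small; small close at; small small small

Trigram counts meeting the condition (at least 2 times):
  at small small: 2
  small close at: 2
  small small small: 5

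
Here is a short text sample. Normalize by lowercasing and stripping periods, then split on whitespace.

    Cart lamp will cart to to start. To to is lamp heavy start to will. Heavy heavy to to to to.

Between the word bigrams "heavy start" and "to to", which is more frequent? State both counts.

"to to" (5 vs 1)

"heavy start": 1 occurrence
"to to": 5 occurrences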